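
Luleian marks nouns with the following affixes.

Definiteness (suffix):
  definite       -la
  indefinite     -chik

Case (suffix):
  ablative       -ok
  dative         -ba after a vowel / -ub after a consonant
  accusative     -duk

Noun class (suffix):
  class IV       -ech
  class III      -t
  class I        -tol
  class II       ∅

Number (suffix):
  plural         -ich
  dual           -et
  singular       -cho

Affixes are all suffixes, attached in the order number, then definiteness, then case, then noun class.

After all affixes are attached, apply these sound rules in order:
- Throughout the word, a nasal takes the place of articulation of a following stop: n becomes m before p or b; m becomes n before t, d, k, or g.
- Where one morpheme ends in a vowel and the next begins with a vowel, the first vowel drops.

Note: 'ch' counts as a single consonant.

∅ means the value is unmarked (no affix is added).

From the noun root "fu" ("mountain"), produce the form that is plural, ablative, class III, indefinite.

Attach number plural -ich → fuich.
Attach definiteness indefinite -chik → fuichchik.
Attach case ablative -ok → fuichchikok.
Attach noun class class III -t → fuichchikokt.
Nasal assimilation: no change.
Apply vowel deletion: fuichchikokt → fichchikokt.

fichchikokt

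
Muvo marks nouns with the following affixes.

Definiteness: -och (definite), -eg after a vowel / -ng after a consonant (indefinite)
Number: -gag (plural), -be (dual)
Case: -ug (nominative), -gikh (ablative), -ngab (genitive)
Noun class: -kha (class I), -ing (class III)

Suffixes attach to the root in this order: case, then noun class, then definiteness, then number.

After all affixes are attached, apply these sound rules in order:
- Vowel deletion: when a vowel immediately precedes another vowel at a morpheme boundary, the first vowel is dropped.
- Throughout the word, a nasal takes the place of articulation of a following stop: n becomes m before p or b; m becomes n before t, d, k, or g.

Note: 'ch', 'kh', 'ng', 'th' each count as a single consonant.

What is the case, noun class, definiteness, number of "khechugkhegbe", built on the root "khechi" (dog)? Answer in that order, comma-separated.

nominative, class I, indefinite, dual

Segment: khechi-ug-kha-eg-be.
case: -ug → nominative.
noun class: -kha → class I.
definiteness: -eg/ng → indefinite.
number: -be → dual.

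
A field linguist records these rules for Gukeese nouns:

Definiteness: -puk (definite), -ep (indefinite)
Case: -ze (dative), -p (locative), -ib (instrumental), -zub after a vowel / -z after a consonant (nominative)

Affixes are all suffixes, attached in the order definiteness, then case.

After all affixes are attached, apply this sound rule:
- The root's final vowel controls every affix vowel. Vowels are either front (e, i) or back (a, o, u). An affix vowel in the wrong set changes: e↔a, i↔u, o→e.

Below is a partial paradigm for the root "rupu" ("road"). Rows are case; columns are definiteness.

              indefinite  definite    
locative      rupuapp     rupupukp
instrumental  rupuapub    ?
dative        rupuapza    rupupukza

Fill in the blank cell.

rupupukub

Attach definiteness definite -puk → rupupuk.
Attach case instrumental -ib → rupupukib.
Apply vowel harmony: rupupukib → rupupukub.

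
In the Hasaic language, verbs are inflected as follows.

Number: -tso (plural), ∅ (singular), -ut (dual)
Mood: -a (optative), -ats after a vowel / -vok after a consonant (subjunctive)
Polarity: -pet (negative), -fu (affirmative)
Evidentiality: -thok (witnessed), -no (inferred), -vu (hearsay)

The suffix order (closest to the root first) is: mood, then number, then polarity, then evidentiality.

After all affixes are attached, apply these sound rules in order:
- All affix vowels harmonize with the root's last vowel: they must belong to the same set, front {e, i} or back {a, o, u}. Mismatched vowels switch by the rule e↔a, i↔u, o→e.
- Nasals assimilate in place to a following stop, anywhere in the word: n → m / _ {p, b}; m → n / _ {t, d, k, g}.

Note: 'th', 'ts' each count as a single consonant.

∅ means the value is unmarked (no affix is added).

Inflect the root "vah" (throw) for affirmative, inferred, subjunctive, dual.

Attach mood subjunctive -vok (after consonant 'h') → vahvok.
Attach number dual -ut → vahvokut.
Attach polarity affirmative -fu → vahvokutfu.
Attach evidentiality inferred -no → vahvokutfuno.
Vowel harmony: no change.
Nasal assimilation: no change.

vahvokutfuno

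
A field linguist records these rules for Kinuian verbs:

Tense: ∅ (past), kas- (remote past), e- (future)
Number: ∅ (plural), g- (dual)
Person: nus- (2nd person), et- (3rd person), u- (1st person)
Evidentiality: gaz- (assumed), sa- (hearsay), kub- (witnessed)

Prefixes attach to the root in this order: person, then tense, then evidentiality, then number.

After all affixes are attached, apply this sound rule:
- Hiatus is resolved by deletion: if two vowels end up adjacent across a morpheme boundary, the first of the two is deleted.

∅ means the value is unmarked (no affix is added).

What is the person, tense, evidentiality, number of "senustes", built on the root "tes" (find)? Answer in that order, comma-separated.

Segment: sa-e-nus-tes.
person: nus- → 2nd person.
tense: e- → future.
evidentiality: sa- → hearsay.
number: ∅ → plural.

2nd person, future, hearsay, plural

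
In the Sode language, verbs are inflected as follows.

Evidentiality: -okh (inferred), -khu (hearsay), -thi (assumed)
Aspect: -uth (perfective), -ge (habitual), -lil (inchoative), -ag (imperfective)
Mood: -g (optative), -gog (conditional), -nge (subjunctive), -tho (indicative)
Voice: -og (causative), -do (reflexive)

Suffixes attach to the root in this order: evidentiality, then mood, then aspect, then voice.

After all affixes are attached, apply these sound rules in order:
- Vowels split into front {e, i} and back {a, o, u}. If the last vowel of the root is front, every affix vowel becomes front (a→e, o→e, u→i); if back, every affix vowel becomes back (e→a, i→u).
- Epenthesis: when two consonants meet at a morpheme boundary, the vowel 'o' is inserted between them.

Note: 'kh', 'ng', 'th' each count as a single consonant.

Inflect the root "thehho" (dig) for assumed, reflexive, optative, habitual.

Attach evidentiality assumed -thi → thehhothi.
Attach mood optative -g → thehhothig.
Attach aspect habitual -ge → thehhothigge.
Attach voice reflexive -do → thehhothiggedo.
Apply vowel harmony: thehhothiggedo → thehhothuggado.
Apply epenthesis: thehhothuggado → thehhothugogado.

thehhothugogado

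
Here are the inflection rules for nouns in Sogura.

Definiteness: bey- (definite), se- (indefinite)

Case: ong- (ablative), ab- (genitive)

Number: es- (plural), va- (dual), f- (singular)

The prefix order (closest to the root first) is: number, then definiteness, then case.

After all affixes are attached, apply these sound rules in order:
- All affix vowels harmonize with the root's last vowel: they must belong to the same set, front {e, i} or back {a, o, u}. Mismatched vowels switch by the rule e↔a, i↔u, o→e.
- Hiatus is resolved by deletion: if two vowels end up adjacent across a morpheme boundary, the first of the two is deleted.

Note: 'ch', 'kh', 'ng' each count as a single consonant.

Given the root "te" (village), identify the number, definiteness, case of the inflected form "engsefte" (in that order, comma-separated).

singular, indefinite, ablative

Segment: ong-se-f-te.
number: f- → singular.
definiteness: se- → indefinite.
case: ong- → ablative.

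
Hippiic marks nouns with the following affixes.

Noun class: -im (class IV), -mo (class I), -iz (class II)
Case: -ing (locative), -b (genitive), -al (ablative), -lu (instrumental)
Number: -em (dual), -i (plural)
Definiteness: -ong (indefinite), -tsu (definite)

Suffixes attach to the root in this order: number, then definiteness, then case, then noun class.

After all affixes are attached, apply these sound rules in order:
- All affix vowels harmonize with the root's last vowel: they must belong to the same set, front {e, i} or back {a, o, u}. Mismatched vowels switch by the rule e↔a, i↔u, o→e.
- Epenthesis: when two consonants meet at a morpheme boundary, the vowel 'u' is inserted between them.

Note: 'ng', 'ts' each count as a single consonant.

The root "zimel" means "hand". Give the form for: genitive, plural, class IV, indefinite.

zimeliengubim

Attach number plural -i → zimeli.
Attach definiteness indefinite -ong → zimeliong.
Attach case genitive -b → zimeliongb.
Attach noun class class IV -im → zimeliongbim.
Apply vowel harmony: zimeliongbim → zimeliengbim.
Apply epenthesis: zimeliengbim → zimeliengubim.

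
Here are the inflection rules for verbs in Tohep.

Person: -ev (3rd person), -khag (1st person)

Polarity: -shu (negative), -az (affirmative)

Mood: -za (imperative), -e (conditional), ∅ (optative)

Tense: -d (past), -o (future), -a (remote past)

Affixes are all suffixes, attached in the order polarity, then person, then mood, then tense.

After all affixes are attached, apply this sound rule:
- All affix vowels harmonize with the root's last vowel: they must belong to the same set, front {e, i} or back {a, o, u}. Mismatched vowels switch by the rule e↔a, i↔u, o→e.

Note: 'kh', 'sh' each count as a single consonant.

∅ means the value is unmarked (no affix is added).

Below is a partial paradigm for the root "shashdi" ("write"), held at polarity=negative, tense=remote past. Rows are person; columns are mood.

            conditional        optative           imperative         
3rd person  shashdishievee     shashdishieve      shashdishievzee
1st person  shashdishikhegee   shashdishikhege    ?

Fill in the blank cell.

Attach polarity negative -shu → shashdishu.
Attach person 1st person -khag → shashdishukhag.
Attach mood imperative -za → shashdishukhagza.
Attach tense remote past -a → shashdishukhagzaa.
Apply vowel harmony: shashdishukhagzaa → shashdishikhegzee.

shashdishikhegzee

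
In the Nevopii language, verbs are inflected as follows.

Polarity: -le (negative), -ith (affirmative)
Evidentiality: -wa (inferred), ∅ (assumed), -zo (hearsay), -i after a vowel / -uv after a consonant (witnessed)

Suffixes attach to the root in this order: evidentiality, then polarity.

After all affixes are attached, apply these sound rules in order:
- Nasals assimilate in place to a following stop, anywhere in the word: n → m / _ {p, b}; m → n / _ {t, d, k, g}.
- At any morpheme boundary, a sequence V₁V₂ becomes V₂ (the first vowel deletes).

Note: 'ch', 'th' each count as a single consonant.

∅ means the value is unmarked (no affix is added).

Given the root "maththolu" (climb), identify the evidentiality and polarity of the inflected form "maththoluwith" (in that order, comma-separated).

inferred, affirmative

Segment: maththolu-wa-ith.
evidentiality: -wa → inferred.
polarity: -ith → affirmative.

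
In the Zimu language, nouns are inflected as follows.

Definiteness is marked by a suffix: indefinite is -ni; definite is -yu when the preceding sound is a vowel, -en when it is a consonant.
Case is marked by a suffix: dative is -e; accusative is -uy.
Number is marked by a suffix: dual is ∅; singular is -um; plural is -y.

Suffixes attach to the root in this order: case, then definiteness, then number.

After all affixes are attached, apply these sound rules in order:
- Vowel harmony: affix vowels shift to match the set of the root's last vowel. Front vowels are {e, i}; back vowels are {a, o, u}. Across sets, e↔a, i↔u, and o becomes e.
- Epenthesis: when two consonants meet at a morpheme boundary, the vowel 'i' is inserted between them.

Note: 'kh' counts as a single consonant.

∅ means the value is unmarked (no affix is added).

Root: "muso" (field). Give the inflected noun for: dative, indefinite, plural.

musoanuy

Attach case dative -e → musoe.
Attach definiteness indefinite -ni → musoeni.
Attach number plural -y → musoeniy.
Apply vowel harmony: musoeniy → musoanuy.
Epenthesis: no change.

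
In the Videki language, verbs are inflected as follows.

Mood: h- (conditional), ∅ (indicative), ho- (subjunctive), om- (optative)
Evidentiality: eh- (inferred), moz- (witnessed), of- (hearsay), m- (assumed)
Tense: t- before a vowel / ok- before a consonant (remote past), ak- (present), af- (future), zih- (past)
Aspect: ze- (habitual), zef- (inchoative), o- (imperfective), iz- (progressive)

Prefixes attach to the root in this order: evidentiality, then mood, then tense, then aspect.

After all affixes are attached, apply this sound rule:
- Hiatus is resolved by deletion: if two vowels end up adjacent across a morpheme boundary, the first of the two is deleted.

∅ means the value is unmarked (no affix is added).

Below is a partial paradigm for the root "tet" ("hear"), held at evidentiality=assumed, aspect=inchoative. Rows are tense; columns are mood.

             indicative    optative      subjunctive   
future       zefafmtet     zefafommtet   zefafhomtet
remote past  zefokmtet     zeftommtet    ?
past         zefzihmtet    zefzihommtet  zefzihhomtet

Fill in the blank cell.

zefokhomtet

Attach evidentiality assumed m- → mtet.
Attach mood subjunctive ho- → homtet.
Attach tense remote past ok- (before consonant 'h') → okhomtet.
Attach aspect inchoative zef- → zefokhomtet.
Vowel deletion: no change.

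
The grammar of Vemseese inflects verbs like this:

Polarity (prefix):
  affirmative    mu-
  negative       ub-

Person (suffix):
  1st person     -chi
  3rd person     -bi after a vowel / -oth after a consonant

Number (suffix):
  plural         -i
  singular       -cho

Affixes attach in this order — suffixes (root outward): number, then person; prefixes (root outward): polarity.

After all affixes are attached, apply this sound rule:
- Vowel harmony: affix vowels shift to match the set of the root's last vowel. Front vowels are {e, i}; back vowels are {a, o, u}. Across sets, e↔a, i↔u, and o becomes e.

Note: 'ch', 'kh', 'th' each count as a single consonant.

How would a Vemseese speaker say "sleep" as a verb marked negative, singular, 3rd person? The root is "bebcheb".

ibbebchebchebi

Attach number singular -cho → bebchebcho.
Attach person 3rd person -bi (after vowel 'o') → bebchebchobi.
Attach polarity negative ub- → ubbebchebchobi.
Apply vowel harmony: ubbebchebchobi → ibbebchebchebi.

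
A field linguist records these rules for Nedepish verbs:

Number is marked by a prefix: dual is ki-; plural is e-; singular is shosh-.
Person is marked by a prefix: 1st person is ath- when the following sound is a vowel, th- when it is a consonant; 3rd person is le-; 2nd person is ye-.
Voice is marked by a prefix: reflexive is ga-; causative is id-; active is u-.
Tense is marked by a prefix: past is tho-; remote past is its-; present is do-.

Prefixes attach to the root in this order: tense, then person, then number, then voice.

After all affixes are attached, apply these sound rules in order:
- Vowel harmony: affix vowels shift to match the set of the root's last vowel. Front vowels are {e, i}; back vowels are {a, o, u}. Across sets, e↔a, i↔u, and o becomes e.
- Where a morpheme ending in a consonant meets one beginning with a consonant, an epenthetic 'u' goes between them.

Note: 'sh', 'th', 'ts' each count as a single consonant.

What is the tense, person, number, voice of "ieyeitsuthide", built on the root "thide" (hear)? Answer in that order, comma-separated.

remote past, 2nd person, plural, active

Segment: u-e-ye-its-thide.
tense: its- → remote past.
person: ye- → 2nd person.
number: e- → plural.
voice: u- → active.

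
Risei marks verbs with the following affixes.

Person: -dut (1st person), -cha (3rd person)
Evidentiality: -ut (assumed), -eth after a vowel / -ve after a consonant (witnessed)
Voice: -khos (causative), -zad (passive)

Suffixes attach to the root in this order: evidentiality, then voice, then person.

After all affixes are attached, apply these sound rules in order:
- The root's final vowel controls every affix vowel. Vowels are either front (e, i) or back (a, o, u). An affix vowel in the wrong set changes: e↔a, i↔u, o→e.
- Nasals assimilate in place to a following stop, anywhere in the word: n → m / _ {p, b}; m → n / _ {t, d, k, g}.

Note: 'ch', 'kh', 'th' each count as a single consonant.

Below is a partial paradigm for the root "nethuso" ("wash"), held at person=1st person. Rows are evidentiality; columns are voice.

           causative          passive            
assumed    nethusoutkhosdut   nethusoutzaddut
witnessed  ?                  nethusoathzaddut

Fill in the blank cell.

Attach evidentiality witnessed -eth (after vowel 'o') → nethusoeth.
Attach voice causative -khos → nethusoethkhos.
Attach person 1st person -dut → nethusoethkhosdut.
Apply vowel harmony: nethusoethkhosdut → nethusoathkhosdut.
Nasal assimilation: no change.

nethusoathkhosdut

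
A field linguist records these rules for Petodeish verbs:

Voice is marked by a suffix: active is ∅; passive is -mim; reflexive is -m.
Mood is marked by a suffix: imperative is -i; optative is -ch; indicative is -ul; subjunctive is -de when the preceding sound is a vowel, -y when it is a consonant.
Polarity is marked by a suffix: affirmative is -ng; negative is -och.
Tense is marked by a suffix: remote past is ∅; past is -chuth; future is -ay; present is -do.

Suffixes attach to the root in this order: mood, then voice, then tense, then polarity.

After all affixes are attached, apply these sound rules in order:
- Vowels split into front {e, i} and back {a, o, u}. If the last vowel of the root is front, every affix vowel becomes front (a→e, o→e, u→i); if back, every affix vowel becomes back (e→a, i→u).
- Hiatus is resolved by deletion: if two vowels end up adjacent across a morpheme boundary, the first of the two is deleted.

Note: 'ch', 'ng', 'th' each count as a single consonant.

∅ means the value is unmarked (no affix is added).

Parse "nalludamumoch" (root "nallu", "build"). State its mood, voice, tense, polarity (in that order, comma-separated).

subjunctive, passive, remote past, negative

Segment: nallu-de-mim-och.
mood: -de/y → subjunctive.
voice: -mim → passive.
tense: ∅ → remote past.
polarity: -och → negative.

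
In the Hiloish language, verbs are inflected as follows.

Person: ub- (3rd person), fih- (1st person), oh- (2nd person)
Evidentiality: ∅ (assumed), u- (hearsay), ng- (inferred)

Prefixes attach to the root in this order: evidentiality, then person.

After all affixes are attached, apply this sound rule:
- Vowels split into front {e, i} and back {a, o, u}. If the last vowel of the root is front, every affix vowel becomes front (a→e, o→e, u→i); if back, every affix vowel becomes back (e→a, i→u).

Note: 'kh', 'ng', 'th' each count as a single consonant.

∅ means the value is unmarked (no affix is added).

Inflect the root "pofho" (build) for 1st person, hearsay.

Attach evidentiality hearsay u- → upofho.
Attach person 1st person fih- → fihupofho.
Apply vowel harmony: fihupofho → fuhupofho.

fuhupofho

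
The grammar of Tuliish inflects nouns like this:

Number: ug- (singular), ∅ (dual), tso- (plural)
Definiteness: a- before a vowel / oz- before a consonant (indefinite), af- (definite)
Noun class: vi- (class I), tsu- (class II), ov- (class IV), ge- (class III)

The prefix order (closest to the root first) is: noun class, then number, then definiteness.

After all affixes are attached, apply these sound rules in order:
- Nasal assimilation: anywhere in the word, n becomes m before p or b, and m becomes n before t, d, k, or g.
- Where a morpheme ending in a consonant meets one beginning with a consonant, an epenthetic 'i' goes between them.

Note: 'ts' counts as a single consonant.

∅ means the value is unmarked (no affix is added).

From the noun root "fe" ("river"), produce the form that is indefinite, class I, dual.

ozivife

Attach noun class class I vi- → vife.
number = dual: zero marking, form stays vife.
Attach definiteness indefinite oz- (before consonant 'v') → ozvife.
Nasal assimilation: no change.
Apply epenthesis: ozvife → ozivife.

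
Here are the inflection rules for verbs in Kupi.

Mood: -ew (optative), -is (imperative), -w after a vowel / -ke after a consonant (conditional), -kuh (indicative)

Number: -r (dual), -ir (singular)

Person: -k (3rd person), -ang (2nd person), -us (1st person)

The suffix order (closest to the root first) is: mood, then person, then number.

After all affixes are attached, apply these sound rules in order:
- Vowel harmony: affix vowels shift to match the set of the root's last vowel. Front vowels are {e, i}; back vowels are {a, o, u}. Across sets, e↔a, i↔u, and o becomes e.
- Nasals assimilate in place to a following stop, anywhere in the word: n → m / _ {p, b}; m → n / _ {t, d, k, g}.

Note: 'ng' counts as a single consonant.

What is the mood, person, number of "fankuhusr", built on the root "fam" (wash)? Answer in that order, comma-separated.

Segment: fam-kuh-us-r.
mood: -kuh → indicative.
person: -us → 1st person.
number: -r → dual.

indicative, 1st person, dual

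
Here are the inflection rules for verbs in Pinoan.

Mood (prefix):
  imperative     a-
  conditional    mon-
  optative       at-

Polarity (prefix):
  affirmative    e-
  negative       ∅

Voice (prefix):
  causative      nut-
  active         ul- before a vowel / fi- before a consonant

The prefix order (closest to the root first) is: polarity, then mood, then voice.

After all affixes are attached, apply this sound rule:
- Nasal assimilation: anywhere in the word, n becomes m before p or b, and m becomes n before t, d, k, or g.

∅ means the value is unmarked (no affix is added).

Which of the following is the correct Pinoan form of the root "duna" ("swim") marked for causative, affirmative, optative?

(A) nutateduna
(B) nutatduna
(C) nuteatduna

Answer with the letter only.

Attach polarity affirmative e- → eduna.
Attach mood optative at- → ateduna.
Attach voice causative nut- → nutateduna.
Nasal assimilation: no change.
So the correct form is nutateduna, option (A).
(B) nutatduna is wrong: it uses negative instead of affirmative for polarity.
(C) nuteatduna is wrong: it has the affixes in the wrong order.

A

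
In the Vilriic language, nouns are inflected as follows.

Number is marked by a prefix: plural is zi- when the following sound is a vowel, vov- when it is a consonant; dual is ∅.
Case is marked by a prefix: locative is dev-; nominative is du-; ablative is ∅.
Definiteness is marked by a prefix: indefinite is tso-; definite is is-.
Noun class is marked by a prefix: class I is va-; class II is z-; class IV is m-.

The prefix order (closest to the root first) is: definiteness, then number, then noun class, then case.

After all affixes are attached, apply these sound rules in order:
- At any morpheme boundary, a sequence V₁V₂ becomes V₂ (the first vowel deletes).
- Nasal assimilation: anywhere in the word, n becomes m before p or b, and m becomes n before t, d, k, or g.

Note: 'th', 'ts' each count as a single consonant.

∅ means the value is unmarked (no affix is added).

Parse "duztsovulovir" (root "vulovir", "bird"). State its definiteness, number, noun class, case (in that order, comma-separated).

Segment: du-z-tso-vulovir.
definiteness: tso- → indefinite.
number: ∅ → dual.
noun class: z- → class II.
case: du- → nominative.

indefinite, dual, class II, nominative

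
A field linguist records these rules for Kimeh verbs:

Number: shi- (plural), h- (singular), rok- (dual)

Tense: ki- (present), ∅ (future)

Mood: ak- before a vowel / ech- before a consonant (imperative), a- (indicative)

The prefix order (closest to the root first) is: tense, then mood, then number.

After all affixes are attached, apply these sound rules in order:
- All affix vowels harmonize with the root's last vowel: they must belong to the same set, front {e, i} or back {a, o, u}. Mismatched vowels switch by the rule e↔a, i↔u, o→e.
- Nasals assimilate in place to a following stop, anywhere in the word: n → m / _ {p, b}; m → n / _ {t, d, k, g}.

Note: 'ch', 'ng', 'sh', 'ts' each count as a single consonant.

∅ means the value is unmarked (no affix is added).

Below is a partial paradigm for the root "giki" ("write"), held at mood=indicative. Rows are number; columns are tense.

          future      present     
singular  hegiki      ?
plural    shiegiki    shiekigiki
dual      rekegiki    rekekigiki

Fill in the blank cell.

hekigiki

Attach tense present ki- → kigiki.
Attach mood indicative a- → akigiki.
Attach number singular h- → hakigiki.
Apply vowel harmony: hakigiki → hekigiki.
Nasal assimilation: no change.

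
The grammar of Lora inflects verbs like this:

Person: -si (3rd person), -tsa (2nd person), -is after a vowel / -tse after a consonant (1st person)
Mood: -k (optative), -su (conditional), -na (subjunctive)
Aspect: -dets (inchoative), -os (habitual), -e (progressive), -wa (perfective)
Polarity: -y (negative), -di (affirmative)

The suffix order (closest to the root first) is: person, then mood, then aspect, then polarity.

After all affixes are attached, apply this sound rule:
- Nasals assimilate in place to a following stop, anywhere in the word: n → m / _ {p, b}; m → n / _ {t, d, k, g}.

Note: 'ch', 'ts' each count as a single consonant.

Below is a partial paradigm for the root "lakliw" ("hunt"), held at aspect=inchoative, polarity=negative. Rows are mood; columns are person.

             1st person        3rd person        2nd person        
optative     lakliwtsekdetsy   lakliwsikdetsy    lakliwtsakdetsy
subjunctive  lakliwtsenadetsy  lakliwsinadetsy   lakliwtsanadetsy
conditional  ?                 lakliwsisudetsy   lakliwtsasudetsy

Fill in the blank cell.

lakliwtsesudetsy

Attach person 1st person -tse (after consonant 'w') → lakliwtse.
Attach mood conditional -su → lakliwtsesu.
Attach aspect inchoative -dets → lakliwtsesudets.
Attach polarity negative -y → lakliwtsesudetsy.
Nasal assimilation: no change.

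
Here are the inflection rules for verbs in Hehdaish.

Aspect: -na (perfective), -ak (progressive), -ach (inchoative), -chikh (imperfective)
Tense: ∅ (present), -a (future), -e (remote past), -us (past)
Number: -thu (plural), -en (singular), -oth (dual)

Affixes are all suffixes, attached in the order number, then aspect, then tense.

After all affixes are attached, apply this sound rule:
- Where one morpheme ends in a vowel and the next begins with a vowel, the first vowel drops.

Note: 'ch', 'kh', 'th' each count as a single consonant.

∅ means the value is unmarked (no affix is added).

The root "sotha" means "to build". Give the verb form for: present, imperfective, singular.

Attach number singular -en → sothaen.
Attach aspect imperfective -chikh → sothaenchikh.
tense = present: zero marking, form stays sothaenchikh.
Apply vowel deletion: sothaenchikh → sothenchikh.

sothenchikh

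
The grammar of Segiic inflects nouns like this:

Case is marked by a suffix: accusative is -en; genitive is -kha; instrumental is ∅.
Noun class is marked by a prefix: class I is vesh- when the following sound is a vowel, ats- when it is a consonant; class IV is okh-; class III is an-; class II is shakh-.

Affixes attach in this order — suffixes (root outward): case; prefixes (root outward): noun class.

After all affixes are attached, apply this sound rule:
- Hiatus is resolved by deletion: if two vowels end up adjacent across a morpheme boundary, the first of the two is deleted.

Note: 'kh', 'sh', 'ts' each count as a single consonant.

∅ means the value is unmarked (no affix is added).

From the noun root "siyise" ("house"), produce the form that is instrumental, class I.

case = instrumental: zero marking, form stays siyise.
Attach noun class class I ats- (before consonant 's') → atssiyise.
Vowel deletion: no change.

atssiyise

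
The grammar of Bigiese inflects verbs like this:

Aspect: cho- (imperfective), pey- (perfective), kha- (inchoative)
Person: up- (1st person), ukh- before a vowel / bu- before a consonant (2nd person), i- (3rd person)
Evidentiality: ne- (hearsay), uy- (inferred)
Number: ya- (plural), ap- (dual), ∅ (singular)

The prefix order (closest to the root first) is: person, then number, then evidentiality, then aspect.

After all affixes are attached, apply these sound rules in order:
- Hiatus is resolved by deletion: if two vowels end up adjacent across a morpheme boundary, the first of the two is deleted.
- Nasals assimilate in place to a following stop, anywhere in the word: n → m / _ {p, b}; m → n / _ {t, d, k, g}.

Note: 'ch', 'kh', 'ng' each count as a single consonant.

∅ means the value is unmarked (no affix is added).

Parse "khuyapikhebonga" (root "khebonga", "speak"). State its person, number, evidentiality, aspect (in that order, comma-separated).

3rd person, dual, inferred, inchoative

Segment: kha-uy-ap-i-khebonga.
person: i- → 3rd person.
number: ap- → dual.
evidentiality: uy- → inferred.
aspect: kha- → inchoative.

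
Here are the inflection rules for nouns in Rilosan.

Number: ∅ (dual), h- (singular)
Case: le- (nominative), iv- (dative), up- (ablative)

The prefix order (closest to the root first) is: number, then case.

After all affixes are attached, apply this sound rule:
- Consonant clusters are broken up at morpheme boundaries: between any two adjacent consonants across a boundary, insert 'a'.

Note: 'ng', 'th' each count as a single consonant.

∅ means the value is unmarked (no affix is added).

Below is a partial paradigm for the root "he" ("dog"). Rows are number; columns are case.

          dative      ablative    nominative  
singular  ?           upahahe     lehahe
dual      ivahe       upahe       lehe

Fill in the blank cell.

Attach number singular h- → hhe.
Attach case dative iv- → ivhhe.
Apply epenthesis: ivhhe → ivahahe.

ivahahe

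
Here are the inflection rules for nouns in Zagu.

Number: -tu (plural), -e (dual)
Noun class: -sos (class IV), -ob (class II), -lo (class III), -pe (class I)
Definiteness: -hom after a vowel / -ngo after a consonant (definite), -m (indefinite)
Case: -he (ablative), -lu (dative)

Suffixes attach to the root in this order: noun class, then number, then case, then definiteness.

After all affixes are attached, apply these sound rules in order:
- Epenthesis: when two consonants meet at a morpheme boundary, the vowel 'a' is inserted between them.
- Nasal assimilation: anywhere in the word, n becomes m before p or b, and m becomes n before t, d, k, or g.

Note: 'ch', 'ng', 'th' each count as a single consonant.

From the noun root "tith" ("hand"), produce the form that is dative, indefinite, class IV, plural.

Attach noun class class IV -sos → tithsos.
Attach number plural -tu → tithsostu.
Attach case dative -lu → tithsostulu.
Attach definiteness indefinite -m → tithsostulum.
Apply epenthesis: tithsostulum → tithasosatulum.
Nasal assimilation: no change.

tithasosatulum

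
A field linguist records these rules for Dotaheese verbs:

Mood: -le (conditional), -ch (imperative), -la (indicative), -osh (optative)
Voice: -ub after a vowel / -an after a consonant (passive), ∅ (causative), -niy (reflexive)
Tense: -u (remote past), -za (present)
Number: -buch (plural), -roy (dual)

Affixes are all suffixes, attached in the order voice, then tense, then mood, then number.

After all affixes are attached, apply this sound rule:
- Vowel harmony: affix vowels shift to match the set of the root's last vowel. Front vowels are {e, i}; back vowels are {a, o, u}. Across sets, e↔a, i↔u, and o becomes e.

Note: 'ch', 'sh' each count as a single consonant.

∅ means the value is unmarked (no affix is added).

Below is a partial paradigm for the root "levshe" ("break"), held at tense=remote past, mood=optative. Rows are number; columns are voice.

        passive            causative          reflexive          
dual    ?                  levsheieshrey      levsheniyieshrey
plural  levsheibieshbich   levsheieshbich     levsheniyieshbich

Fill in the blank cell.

levsheibieshrey

Attach voice passive -ub (after vowel 'e') → levsheub.
Attach tense remote past -u → levsheubu.
Attach mood optative -osh → levsheubuosh.
Attach number dual -roy → levsheubuoshroy.
Apply vowel harmony: levsheubuoshroy → levsheibieshrey.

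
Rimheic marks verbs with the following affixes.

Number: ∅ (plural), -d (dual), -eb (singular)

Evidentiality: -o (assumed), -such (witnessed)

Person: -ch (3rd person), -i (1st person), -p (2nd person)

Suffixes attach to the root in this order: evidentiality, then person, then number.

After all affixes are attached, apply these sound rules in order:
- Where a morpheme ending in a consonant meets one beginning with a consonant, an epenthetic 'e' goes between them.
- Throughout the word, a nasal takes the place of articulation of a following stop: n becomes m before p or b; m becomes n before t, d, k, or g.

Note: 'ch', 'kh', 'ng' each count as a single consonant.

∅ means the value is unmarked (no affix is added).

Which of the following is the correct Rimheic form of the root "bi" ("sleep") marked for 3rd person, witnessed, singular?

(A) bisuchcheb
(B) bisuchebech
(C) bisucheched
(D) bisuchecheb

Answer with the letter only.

Attach evidentiality witnessed -such → bisuch.
Attach person 3rd person -ch → bisuchch.
Attach number singular -eb → bisuchcheb.
Apply epenthesis: bisuchcheb → bisuchecheb.
Nasal assimilation: no change.
So the correct form is bisuchecheb, option (D).
(C) bisucheched is wrong: it uses dual instead of singular for number.
(A) bisuchcheb is wrong: it fails to apply the sound rule(s).
(B) bisuchebech is wrong: it has the affixes in the wrong order.

D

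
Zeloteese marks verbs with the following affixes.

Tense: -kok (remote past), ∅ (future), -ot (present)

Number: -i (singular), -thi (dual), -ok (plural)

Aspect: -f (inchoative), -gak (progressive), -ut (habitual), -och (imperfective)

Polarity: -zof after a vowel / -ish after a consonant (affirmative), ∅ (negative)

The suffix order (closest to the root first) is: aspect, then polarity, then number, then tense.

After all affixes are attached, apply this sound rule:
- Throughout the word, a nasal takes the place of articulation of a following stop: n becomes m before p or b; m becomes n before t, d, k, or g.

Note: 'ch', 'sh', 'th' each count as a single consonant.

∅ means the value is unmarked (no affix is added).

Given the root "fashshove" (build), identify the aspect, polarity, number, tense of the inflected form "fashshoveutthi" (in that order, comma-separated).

Segment: fashshove-ut-thi.
aspect: -ut → habitual.
polarity: ∅ → negative.
number: -thi → dual.
tense: ∅ → future.

habitual, negative, dual, future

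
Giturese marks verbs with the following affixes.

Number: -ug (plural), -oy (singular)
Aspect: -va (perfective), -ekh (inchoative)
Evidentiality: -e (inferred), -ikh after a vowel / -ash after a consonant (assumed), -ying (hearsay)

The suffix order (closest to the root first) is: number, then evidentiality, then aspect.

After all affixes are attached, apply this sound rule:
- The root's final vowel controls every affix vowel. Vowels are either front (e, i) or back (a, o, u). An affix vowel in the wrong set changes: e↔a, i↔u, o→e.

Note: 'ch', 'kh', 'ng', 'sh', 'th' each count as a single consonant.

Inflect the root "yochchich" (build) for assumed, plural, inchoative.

yochchichigeshekh

Attach number plural -ug → yochchichug.
Attach evidentiality assumed -ash (after consonant 'g') → yochchichugash.
Attach aspect inchoative -ekh → yochchichugashekh.
Apply vowel harmony: yochchichugashekh → yochchichigeshekh.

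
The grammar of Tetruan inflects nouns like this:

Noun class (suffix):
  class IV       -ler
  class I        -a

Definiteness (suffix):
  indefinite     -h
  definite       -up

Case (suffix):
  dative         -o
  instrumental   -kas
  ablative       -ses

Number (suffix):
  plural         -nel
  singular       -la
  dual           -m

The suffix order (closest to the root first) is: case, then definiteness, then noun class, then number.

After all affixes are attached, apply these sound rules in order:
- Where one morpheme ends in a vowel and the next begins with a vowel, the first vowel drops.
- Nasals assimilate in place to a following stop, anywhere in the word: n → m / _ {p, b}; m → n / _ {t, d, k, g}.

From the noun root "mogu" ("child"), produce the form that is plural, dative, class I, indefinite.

mogohanel

Attach case dative -o → moguo.
Attach definiteness indefinite -h → moguoh.
Attach noun class class I -a → moguoha.
Attach number plural -nel → moguohanel.
Apply vowel deletion: moguohanel → mogohanel.
Nasal assimilation: no change.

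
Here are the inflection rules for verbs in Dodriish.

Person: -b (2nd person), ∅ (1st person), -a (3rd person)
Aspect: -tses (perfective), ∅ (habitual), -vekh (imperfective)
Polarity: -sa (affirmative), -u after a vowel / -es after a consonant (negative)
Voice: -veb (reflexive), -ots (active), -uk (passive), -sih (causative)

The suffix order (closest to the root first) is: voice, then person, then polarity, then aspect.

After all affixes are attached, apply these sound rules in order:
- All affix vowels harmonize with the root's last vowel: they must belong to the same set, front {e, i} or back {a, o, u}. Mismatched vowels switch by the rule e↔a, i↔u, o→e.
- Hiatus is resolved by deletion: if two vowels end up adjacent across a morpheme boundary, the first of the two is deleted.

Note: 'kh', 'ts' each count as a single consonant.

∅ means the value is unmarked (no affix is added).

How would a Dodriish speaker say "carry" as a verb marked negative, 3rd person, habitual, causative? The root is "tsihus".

Attach voice causative -sih → tsihussih.
Attach person 3rd person -a → tsihussiha.
Attach polarity negative -u (after vowel 'a') → tsihussihau.
aspect = habitual: zero marking, form stays tsihussihau.
Apply vowel harmony: tsihussihau → tsihussuhau.
Apply vowel deletion: tsihussuhau → tsihussuhu.

tsihussuhu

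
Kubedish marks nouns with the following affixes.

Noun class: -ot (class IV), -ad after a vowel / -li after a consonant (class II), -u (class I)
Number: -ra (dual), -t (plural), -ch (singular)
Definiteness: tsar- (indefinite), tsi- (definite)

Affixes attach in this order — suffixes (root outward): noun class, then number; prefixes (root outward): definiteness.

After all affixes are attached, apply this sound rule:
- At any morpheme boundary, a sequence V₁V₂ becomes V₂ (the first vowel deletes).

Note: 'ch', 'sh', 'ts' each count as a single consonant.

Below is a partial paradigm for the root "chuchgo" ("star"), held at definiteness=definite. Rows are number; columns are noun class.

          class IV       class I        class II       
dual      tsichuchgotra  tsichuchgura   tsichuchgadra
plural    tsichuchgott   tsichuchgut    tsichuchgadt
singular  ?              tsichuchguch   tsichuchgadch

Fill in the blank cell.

tsichuchgotch

Attach noun class class IV -ot → chuchgoot.
Attach definiteness definite tsi- → tsichuchgoot.
Attach number singular -ch → tsichuchgootch.
Apply vowel deletion: tsichuchgootch → tsichuchgotch.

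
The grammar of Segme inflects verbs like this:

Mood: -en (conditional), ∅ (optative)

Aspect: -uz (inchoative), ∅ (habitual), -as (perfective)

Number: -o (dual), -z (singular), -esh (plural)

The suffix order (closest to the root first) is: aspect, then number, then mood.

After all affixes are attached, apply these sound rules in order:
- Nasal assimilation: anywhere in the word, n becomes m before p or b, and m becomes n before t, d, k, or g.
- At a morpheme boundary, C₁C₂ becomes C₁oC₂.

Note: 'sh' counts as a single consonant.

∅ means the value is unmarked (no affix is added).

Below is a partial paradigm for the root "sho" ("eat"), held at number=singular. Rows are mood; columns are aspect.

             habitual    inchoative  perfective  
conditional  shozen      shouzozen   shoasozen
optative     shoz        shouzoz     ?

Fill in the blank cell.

shoasoz

Attach aspect perfective -as → shoas.
Attach number singular -z → shoasz.
mood = optative: zero marking, form stays shoasz.
Nasal assimilation: no change.
Apply epenthesis: shoasz → shoasoz.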